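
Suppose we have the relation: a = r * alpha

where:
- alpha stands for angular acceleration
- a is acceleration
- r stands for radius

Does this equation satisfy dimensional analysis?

Yes

alpha (angular acceleration) has dimensions [T^-2].
a (acceleration) has dimensions [L T^-2].
r (radius) has dimensions [L].

Left side: [L T^-2]
Right side: [L T^-2]

Both sides have the same dimensions, so the equation is dimensionally consistent.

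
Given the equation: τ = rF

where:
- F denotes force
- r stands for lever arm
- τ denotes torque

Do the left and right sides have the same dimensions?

Yes

F (force) has dimensions [L M T^-2].
r (lever arm) has dimensions [L].
τ (torque) has dimensions [L^2 M T^-2].

Left side: [L^2 M T^-2]
Right side: [L^2 M T^-2]

Both sides have the same dimensions, so the equation is dimensionally consistent.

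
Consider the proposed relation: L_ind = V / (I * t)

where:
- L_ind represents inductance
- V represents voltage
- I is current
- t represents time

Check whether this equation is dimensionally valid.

No

L_ind (inductance) has dimensions [I^-2 L^2 M T^-2].
V (voltage) has dimensions [I^-1 L^2 M T^-3].
I (current) has dimensions [I].
t (time) has dimensions [T].

Left side: [I^-2 L^2 M T^-2]
Right side: [I^-2 L^2 M T^-4]

The two sides have different dimensions, so the equation is NOT dimensionally consistent.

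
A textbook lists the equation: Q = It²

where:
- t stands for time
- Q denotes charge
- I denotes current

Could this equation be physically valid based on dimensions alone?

No

t (time) has dimensions [T].
Q (charge) has dimensions [I T].
I (current) has dimensions [I].

Left side: [I T]
Right side: [I T^2]

The two sides have different dimensions, so the equation is NOT dimensionally consistent.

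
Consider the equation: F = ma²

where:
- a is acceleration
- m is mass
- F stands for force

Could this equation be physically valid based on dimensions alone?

No

a (acceleration) has dimensions [L T^-2].
m (mass) has dimensions [M].
F (force) has dimensions [L M T^-2].

Left side: [L M T^-2]
Right side: [L^2 M T^-4]

The two sides have different dimensions, so the equation is NOT dimensionally consistent.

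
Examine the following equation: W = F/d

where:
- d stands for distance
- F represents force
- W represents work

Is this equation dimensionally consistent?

No

d (distance) has dimensions [L].
F (force) has dimensions [L M T^-2].
W (work) has dimensions [L^2 M T^-2].

Left side: [L^2 M T^-2]
Right side: [M T^-2]

The two sides have different dimensions, so the equation is NOT dimensionally consistent.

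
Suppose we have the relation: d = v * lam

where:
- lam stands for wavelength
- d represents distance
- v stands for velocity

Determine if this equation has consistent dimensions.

No

lam (wavelength) has dimensions [L].
d (distance) has dimensions [L].
v (velocity) has dimensions [L T^-1].

Left side: [L]
Right side: [L^2 T^-1]

The two sides have different dimensions, so the equation is NOT dimensionally consistent.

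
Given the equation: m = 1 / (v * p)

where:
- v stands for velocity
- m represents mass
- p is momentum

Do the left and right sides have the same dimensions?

No

v (velocity) has dimensions [L T^-1].
m (mass) has dimensions [M].
p (momentum) has dimensions [L M T^-1].

Left side: [M]
Right side: [L^-2 M^-1 T^2]

The two sides have different dimensions, so the equation is NOT dimensionally consistent.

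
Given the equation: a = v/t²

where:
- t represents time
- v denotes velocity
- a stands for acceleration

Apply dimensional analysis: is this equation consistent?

No

t (time) has dimensions [T].
v (velocity) has dimensions [L T^-1].
a (acceleration) has dimensions [L T^-2].

Left side: [L T^-2]
Right side: [L T^-3]

The two sides have different dimensions, so the equation is NOT dimensionally consistent.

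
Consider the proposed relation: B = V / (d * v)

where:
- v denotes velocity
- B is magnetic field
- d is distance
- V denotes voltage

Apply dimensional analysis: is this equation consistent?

Yes

v (velocity) has dimensions [L T^-1].
B (magnetic field) has dimensions [I^-1 M T^-2].
d (distance) has dimensions [L].
V (voltage) has dimensions [I^-1 L^2 M T^-3].

Left side: [I^-1 M T^-2]
Right side: [I^-1 M T^-2]

Both sides have the same dimensions, so the equation is dimensionally consistent.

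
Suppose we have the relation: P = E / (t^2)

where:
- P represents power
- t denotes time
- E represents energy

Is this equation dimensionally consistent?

No

P (power) has dimensions [L^2 M T^-3].
t (time) has dimensions [T].
E (energy) has dimensions [L^2 M T^-2].

Left side: [L^2 M T^-3]
Right side: [L^2 M T^-4]

The two sides have different dimensions, so the equation is NOT dimensionally consistent.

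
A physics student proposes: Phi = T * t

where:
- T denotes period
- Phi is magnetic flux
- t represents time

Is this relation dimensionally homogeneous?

No

T (period) has dimensions [T].
Phi (magnetic flux) has dimensions [I^-1 L^2 M T^-2].
t (time) has dimensions [T].

Left side: [I^-1 L^2 M T^-2]
Right side: [T^2]

The two sides have different dimensions, so the equation is NOT dimensionally consistent.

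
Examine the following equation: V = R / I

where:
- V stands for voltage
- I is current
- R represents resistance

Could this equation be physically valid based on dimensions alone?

No

V (voltage) has dimensions [I^-1 L^2 M T^-3].
I (current) has dimensions [I].
R (resistance) has dimensions [I^-2 L^2 M T^-3].

Left side: [I^-1 L^2 M T^-3]
Right side: [I^-3 L^2 M T^-3]

The two sides have different dimensions, so the equation is NOT dimensionally consistent.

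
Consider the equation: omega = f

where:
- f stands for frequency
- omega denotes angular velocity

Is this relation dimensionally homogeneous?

Yes

f (frequency) has dimensions [T^-1].
omega (angular velocity) has dimensions [T^-1].

Left side: [T^-1]
Right side: [T^-1]

Both sides have the same dimensions, so the equation is dimensionally consistent.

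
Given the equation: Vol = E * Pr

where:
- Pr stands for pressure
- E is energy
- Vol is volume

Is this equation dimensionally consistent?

No

Pr (pressure) has dimensions [L^-1 M T^-2].
E (energy) has dimensions [L^2 M T^-2].
Vol (volume) has dimensions [L^3].

Left side: [L^3]
Right side: [L M^2 T^-4]

The two sides have different dimensions, so the equation is NOT dimensionally consistent.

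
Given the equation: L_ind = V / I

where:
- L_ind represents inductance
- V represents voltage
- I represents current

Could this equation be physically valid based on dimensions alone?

No

L_ind (inductance) has dimensions [I^-2 L^2 M T^-2].
V (voltage) has dimensions [I^-1 L^2 M T^-3].
I (current) has dimensions [I].

Left side: [I^-2 L^2 M T^-2]
Right side: [I^-2 L^2 M T^-3]

The two sides have different dimensions, so the equation is NOT dimensionally consistent.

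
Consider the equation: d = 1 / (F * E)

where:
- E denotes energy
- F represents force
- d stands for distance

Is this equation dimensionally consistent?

No

E (energy) has dimensions [L^2 M T^-2].
F (force) has dimensions [L M T^-2].
d (distance) has dimensions [L].

Left side: [L]
Right side: [L^-3 M^-2 T^4]

The two sides have different dimensions, so the equation is NOT dimensionally consistent.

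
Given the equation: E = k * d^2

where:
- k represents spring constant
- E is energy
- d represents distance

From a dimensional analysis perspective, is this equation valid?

Yes

k (spring constant) has dimensions [M T^-2].
E (energy) has dimensions [L^2 M T^-2].
d (distance) has dimensions [L].

Left side: [L^2 M T^-2]
Right side: [L^2 M T^-2]

Both sides have the same dimensions, so the equation is dimensionally consistent.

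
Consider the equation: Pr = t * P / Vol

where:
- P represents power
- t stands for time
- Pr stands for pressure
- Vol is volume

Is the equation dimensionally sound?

Yes

P (power) has dimensions [L^2 M T^-3].
t (time) has dimensions [T].
Pr (pressure) has dimensions [L^-1 M T^-2].
Vol (volume) has dimensions [L^3].

Left side: [L^-1 M T^-2]
Right side: [L^-1 M T^-2]

Both sides have the same dimensions, so the equation is dimensionally consistent.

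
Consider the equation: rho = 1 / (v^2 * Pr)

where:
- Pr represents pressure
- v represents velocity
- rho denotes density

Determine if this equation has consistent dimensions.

No

Pr (pressure) has dimensions [L^-1 M T^-2].
v (velocity) has dimensions [L T^-1].
rho (density) has dimensions [L^-3 M].

Left side: [L^-3 M]
Right side: [L^-1 M^-1 T^4]

The two sides have different dimensions, so the equation is NOT dimensionally consistent.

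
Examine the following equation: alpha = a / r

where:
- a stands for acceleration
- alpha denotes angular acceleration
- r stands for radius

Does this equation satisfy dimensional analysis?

Yes

a (acceleration) has dimensions [L T^-2].
alpha (angular acceleration) has dimensions [T^-2].
r (radius) has dimensions [L].

Left side: [T^-2]
Right side: [T^-2]

Both sides have the same dimensions, so the equation is dimensionally consistent.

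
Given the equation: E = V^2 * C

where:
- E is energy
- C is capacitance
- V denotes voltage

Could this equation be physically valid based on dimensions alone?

Yes

E (energy) has dimensions [L^2 M T^-2].
C (capacitance) has dimensions [I^2 L^-2 M^-1 T^4].
V (voltage) has dimensions [I^-1 L^2 M T^-3].

Left side: [L^2 M T^-2]
Right side: [L^2 M T^-2]

Both sides have the same dimensions, so the equation is dimensionally consistent.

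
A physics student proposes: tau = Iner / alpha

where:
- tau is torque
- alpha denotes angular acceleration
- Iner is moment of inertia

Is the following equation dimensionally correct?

No

tau (torque) has dimensions [L^2 M T^-2].
alpha (angular acceleration) has dimensions [T^-2].
Iner (moment of inertia) has dimensions [L^2 M].

Left side: [L^2 M T^-2]
Right side: [L^2 M T^2]

The two sides have different dimensions, so the equation is NOT dimensionally consistent.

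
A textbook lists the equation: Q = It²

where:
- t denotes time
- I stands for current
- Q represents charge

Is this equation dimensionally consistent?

No

t (time) has dimensions [T].
I (current) has dimensions [I].
Q (charge) has dimensions [I T].

Left side: [I T]
Right side: [I T^2]

The two sides have different dimensions, so the equation is NOT dimensionally consistent.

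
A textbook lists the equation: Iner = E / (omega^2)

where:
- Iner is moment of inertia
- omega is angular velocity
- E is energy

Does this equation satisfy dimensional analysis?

Yes

Iner (moment of inertia) has dimensions [L^2 M].
omega (angular velocity) has dimensions [T^-1].
E (energy) has dimensions [L^2 M T^-2].

Left side: [L^2 M]
Right side: [L^2 M]

Both sides have the same dimensions, so the equation is dimensionally consistent.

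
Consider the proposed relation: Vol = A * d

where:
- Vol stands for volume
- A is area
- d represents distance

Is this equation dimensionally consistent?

Yes

Vol (volume) has dimensions [L^3].
A (area) has dimensions [L^2].
d (distance) has dimensions [L].

Left side: [L^3]
Right side: [L^3]

Both sides have the same dimensions, so the equation is dimensionally consistent.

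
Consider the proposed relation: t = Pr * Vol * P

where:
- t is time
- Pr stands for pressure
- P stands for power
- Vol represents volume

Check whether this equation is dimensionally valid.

No

t (time) has dimensions [T].
Pr (pressure) has dimensions [L^-1 M T^-2].
P (power) has dimensions [L^2 M T^-3].
Vol (volume) has dimensions [L^3].

Left side: [T]
Right side: [L^4 M^2 T^-5]

The two sides have different dimensions, so the equation is NOT dimensionally consistent.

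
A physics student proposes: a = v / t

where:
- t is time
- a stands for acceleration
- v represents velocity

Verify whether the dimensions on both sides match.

Yes

t (time) has dimensions [T].
a (acceleration) has dimensions [L T^-2].
v (velocity) has dimensions [L T^-1].

Left side: [L T^-2]
Right side: [L T^-2]

Both sides have the same dimensions, so the equation is dimensionally consistent.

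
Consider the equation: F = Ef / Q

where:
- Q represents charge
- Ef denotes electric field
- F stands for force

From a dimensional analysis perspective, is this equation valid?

No

Q (charge) has dimensions [I T].
Ef (electric field) has dimensions [I^-1 L M T^-3].
F (force) has dimensions [L M T^-2].

Left side: [L M T^-2]
Right side: [I^-2 L M T^-4]

The two sides have different dimensions, so the equation is NOT dimensionally consistent.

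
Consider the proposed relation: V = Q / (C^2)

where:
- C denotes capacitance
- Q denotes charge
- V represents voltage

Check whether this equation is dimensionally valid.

No

C (capacitance) has dimensions [I^2 L^-2 M^-1 T^4].
Q (charge) has dimensions [I T].
V (voltage) has dimensions [I^-1 L^2 M T^-3].

Left side: [I^-1 L^2 M T^-3]
Right side: [I^-3 L^4 M^2 T^-7]

The two sides have different dimensions, so the equation is NOT dimensionally consistent.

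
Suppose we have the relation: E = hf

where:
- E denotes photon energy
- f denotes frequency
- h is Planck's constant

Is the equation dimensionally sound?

Yes

E (photon energy) has dimensions [L^2 M T^-2].
f (frequency) has dimensions [T^-1].
h (Planck's constant) has dimensions [L^2 M T^-1].

Left side: [L^2 M T^-2]
Right side: [L^2 M T^-2]

Both sides have the same dimensions, so the equation is dimensionally consistent.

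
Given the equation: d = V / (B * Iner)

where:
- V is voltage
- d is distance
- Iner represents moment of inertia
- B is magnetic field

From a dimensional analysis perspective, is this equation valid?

No

V (voltage) has dimensions [I^-1 L^2 M T^-3].
d (distance) has dimensions [L].
Iner (moment of inertia) has dimensions [L^2 M].
B (magnetic field) has dimensions [I^-1 M T^-2].

Left side: [L]
Right side: [M^-1 T^-1]

The two sides have different dimensions, so the equation is NOT dimensionally consistent.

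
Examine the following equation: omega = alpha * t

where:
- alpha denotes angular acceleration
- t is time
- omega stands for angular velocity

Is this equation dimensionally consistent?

Yes

alpha (angular acceleration) has dimensions [T^-2].
t (time) has dimensions [T].
omega (angular velocity) has dimensions [T^-1].

Left side: [T^-1]
Right side: [T^-1]

Both sides have the same dimensions, so the equation is dimensionally consistent.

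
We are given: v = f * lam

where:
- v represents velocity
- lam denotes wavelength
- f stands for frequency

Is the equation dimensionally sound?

Yes

v (velocity) has dimensions [L T^-1].
lam (wavelength) has dimensions [L].
f (frequency) has dimensions [T^-1].

Left side: [L T^-1]
Right side: [L T^-1]

Both sides have the same dimensions, so the equation is dimensionally consistent.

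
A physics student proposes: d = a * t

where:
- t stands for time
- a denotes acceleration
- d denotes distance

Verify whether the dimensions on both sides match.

No

t (time) has dimensions [T].
a (acceleration) has dimensions [L T^-2].
d (distance) has dimensions [L].

Left side: [L]
Right side: [L T^-1]

The two sides have different dimensions, so the equation is NOT dimensionally consistent.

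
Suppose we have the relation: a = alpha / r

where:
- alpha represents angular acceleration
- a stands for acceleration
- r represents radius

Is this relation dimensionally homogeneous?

No

alpha (angular acceleration) has dimensions [T^-2].
a (acceleration) has dimensions [L T^-2].
r (radius) has dimensions [L].

Left side: [L T^-2]
Right side: [L^-1 T^-2]

The two sides have different dimensions, so the equation is NOT dimensionally consistent.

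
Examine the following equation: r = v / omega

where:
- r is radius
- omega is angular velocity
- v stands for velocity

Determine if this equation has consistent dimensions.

Yes

r (radius) has dimensions [L].
omega (angular velocity) has dimensions [T^-1].
v (velocity) has dimensions [L T^-1].

Left side: [L]
Right side: [L]

Both sides have the same dimensions, so the equation is dimensionally consistent.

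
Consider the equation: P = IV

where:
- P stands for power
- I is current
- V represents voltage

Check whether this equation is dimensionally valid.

Yes

P (power) has dimensions [L^2 M T^-3].
I (current) has dimensions [I].
V (voltage) has dimensions [I^-1 L^2 M T^-3].

Left side: [L^2 M T^-3]
Right side: [L^2 M T^-3]

Both sides have the same dimensions, so the equation is dimensionally consistent.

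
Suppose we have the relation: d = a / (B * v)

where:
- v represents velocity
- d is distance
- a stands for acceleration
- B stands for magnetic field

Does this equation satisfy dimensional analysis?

No

v (velocity) has dimensions [L T^-1].
d (distance) has dimensions [L].
a (acceleration) has dimensions [L T^-2].
B (magnetic field) has dimensions [I^-1 M T^-2].

Left side: [L]
Right side: [I M^-1 T]

The two sides have different dimensions, so the equation is NOT dimensionally consistent.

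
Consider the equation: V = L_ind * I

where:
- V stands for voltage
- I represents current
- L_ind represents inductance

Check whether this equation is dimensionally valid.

No

V (voltage) has dimensions [I^-1 L^2 M T^-3].
I (current) has dimensions [I].
L_ind (inductance) has dimensions [I^-2 L^2 M T^-2].

Left side: [I^-1 L^2 M T^-3]
Right side: [I^-1 L^2 M T^-2]

The two sides have different dimensions, so the equation is NOT dimensionally consistent.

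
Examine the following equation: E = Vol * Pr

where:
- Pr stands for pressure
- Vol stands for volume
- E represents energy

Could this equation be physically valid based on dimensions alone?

Yes

Pr (pressure) has dimensions [L^-1 M T^-2].
Vol (volume) has dimensions [L^3].
E (energy) has dimensions [L^2 M T^-2].

Left side: [L^2 M T^-2]
Right side: [L^2 M T^-2]

Both sides have the same dimensions, so the equation is dimensionally consistent.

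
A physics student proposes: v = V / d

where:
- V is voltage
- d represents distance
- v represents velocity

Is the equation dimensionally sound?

No

V (voltage) has dimensions [I^-1 L^2 M T^-3].
d (distance) has dimensions [L].
v (velocity) has dimensions [L T^-1].

Left side: [L T^-1]
Right side: [I^-1 L M T^-3]

The two sides have different dimensions, so the equation is NOT dimensionally consistent.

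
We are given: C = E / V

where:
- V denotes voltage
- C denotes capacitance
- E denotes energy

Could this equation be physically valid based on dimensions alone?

No

V (voltage) has dimensions [I^-1 L^2 M T^-3].
C (capacitance) has dimensions [I^2 L^-2 M^-1 T^4].
E (energy) has dimensions [L^2 M T^-2].

Left side: [I^2 L^-2 M^-1 T^4]
Right side: [I T]

The two sides have different dimensions, so the equation is NOT dimensionally consistent.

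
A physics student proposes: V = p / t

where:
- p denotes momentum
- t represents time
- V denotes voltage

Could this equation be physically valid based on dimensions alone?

No

p (momentum) has dimensions [L M T^-1].
t (time) has dimensions [T].
V (voltage) has dimensions [I^-1 L^2 M T^-3].

Left side: [I^-1 L^2 M T^-3]
Right side: [L M T^-2]

The two sides have different dimensions, so the equation is NOT dimensionally consistent.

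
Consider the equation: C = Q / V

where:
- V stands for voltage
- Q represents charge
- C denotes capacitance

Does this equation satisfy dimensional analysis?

Yes

V (voltage) has dimensions [I^-1 L^2 M T^-3].
Q (charge) has dimensions [I T].
C (capacitance) has dimensions [I^2 L^-2 M^-1 T^4].

Left side: [I^2 L^-2 M^-1 T^4]
Right side: [I^2 L^-2 M^-1 T^4]

Both sides have the same dimensions, so the equation is dimensionally consistent.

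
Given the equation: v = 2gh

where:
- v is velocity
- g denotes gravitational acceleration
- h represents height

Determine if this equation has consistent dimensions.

No

v (velocity) has dimensions [L T^-1].
g (gravitational acceleration) has dimensions [L T^-2].
h (height) has dimensions [L].

Left side: [L T^-1]
Right side: [L^2 T^-2]

The two sides have different dimensions, so the equation is NOT dimensionally consistent.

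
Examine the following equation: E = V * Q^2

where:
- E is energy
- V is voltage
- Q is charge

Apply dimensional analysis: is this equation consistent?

No

E (energy) has dimensions [L^2 M T^-2].
V (voltage) has dimensions [I^-1 L^2 M T^-3].
Q (charge) has dimensions [I T].

Left side: [L^2 M T^-2]
Right side: [I L^2 M T^-1]

The two sides have different dimensions, so the equation is NOT dimensionally consistent.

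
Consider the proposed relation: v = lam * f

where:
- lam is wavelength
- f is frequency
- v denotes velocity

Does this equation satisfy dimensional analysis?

Yes

lam (wavelength) has dimensions [L].
f (frequency) has dimensions [T^-1].
v (velocity) has dimensions [L T^-1].

Left side: [L T^-1]
Right side: [L T^-1]

Both sides have the same dimensions, so the equation is dimensionally consistent.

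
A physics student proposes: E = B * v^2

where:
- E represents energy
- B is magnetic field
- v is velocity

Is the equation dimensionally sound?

No

E (energy) has dimensions [L^2 M T^-2].
B (magnetic field) has dimensions [I^-1 M T^-2].
v (velocity) has dimensions [L T^-1].

Left side: [L^2 M T^-2]
Right side: [I^-1 L^2 M T^-4]

The two sides have different dimensions, so the equation is NOT dimensionally consistent.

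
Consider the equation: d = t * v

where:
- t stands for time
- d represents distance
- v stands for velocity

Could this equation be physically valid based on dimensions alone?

Yes

t (time) has dimensions [T].
d (distance) has dimensions [L].
v (velocity) has dimensions [L T^-1].

Left side: [L]
Right side: [L]

Both sides have the same dimensions, so the equation is dimensionally consistent.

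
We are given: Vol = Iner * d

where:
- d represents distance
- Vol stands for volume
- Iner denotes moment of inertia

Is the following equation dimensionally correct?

No

d (distance) has dimensions [L].
Vol (volume) has dimensions [L^3].
Iner (moment of inertia) has dimensions [L^2 M].

Left side: [L^3]
Right side: [L^3 M]

The two sides have different dimensions, so the equation is NOT dimensionally consistent.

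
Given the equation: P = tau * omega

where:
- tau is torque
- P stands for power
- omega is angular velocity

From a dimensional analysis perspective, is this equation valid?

Yes

tau (torque) has dimensions [L^2 M T^-2].
P (power) has dimensions [L^2 M T^-3].
omega (angular velocity) has dimensions [T^-1].

Left side: [L^2 M T^-3]
Right side: [L^2 M T^-3]

Both sides have the same dimensions, so the equation is dimensionally consistent.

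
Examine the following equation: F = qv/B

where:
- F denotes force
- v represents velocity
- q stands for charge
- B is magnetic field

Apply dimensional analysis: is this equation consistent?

No

F (force) has dimensions [L M T^-2].
v (velocity) has dimensions [L T^-1].
q (charge) has dimensions [I T].
B (magnetic field) has dimensions [I^-1 M T^-2].

Left side: [L M T^-2]
Right side: [I^2 L M^-1 T^2]

The two sides have different dimensions, so the equation is NOT dimensionally consistent.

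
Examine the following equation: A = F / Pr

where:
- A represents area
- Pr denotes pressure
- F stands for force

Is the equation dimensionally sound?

Yes

A (area) has dimensions [L^2].
Pr (pressure) has dimensions [L^-1 M T^-2].
F (force) has dimensions [L M T^-2].

Left side: [L^2]
Right side: [L^2]

Both sides have the same dimensions, so the equation is dimensionally consistent.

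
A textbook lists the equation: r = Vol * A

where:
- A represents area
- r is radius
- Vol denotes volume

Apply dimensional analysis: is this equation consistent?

No

A (area) has dimensions [L^2].
r (radius) has dimensions [L].
Vol (volume) has dimensions [L^3].

Left side: [L]
Right side: [L^5]

The two sides have different dimensions, so the equation is NOT dimensionally consistent.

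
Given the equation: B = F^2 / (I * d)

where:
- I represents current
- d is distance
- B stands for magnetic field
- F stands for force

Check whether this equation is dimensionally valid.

No

I (current) has dimensions [I].
d (distance) has dimensions [L].
B (magnetic field) has dimensions [I^-1 M T^-2].
F (force) has dimensions [L M T^-2].

Left side: [I^-1 M T^-2]
Right side: [I^-1 L M^2 T^-4]

The two sides have different dimensions, so the equation is NOT dimensionally consistent.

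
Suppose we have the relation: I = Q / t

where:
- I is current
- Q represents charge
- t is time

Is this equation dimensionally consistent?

Yes

I (current) has dimensions [I].
Q (charge) has dimensions [I T].
t (time) has dimensions [T].

Left side: [I]
Right side: [I]

Both sides have the same dimensions, so the equation is dimensionally consistent.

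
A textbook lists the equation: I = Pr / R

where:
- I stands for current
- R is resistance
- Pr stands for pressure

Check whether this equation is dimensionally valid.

No

I (current) has dimensions [I].
R (resistance) has dimensions [I^-2 L^2 M T^-3].
Pr (pressure) has dimensions [L^-1 M T^-2].

Left side: [I]
Right side: [I^2 L^-3 T]

The two sides have different dimensions, so the equation is NOT dimensionally consistent.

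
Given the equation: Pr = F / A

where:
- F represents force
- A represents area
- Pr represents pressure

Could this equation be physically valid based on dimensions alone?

Yes

F (force) has dimensions [L M T^-2].
A (area) has dimensions [L^2].
Pr (pressure) has dimensions [L^-1 M T^-2].

Left side: [L^-1 M T^-2]
Right side: [L^-1 M T^-2]

Both sides have the same dimensions, so the equation is dimensionally consistent.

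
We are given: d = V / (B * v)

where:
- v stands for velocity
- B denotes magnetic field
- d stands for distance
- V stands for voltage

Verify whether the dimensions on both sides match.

Yes

v (velocity) has dimensions [L T^-1].
B (magnetic field) has dimensions [I^-1 M T^-2].
d (distance) has dimensions [L].
V (voltage) has dimensions [I^-1 L^2 M T^-3].

Left side: [L]
Right side: [L]

Both sides have the same dimensions, so the equation is dimensionally consistent.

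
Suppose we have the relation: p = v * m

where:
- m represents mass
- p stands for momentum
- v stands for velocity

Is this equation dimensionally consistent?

Yes

m (mass) has dimensions [M].
p (momentum) has dimensions [L M T^-1].
v (velocity) has dimensions [L T^-1].

Left side: [L M T^-1]
Right side: [L M T^-1]

Both sides have the same dimensions, so the equation is dimensionally consistent.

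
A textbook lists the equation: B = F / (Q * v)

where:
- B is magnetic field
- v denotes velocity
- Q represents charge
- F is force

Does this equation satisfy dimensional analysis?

Yes

B (magnetic field) has dimensions [I^-1 M T^-2].
v (velocity) has dimensions [L T^-1].
Q (charge) has dimensions [I T].
F (force) has dimensions [L M T^-2].

Left side: [I^-1 M T^-2]
Right side: [I^-1 M T^-2]

Both sides have the same dimensions, so the equation is dimensionally consistent.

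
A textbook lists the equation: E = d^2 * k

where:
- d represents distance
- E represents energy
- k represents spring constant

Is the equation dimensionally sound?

Yes

d (distance) has dimensions [L].
E (energy) has dimensions [L^2 M T^-2].
k (spring constant) has dimensions [M T^-2].

Left side: [L^2 M T^-2]
Right side: [L^2 M T^-2]

Both sides have the same dimensions, so the equation is dimensionally consistent.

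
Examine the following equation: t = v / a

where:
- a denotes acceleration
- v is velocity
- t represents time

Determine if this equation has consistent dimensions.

Yes

a (acceleration) has dimensions [L T^-2].
v (velocity) has dimensions [L T^-1].
t (time) has dimensions [T].

Left side: [T]
Right side: [T]

Both sides have the same dimensions, so the equation is dimensionally consistent.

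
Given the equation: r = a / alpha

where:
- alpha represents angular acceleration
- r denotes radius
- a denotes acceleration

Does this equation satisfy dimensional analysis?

Yes

alpha (angular acceleration) has dimensions [T^-2].
r (radius) has dimensions [L].
a (acceleration) has dimensions [L T^-2].

Left side: [L]
Right side: [L]

Both sides have the same dimensions, so the equation is dimensionally consistent.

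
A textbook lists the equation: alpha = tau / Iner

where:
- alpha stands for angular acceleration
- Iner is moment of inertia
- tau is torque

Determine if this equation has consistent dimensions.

Yes

alpha (angular acceleration) has dimensions [T^-2].
Iner (moment of inertia) has dimensions [L^2 M].
tau (torque) has dimensions [L^2 M T^-2].

Left side: [T^-2]
Right side: [T^-2]

Both sides have the same dimensions, so the equation is dimensionally consistent.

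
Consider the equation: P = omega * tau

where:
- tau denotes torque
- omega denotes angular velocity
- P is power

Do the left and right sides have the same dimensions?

Yes

tau (torque) has dimensions [L^2 M T^-2].
omega (angular velocity) has dimensions [T^-1].
P (power) has dimensions [L^2 M T^-3].

Left side: [L^2 M T^-3]
Right side: [L^2 M T^-3]

Both sides have the same dimensions, so the equation is dimensionally consistent.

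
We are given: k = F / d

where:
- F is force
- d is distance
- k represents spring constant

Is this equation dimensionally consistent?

Yes

F (force) has dimensions [L M T^-2].
d (distance) has dimensions [L].
k (spring constant) has dimensions [M T^-2].

Left side: [M T^-2]
Right side: [M T^-2]

Both sides have the same dimensions, so the equation is dimensionally consistent.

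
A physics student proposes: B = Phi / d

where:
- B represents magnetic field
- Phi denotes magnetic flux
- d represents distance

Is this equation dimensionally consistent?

No

B (magnetic field) has dimensions [I^-1 M T^-2].
Phi (magnetic flux) has dimensions [I^-1 L^2 M T^-2].
d (distance) has dimensions [L].

Left side: [I^-1 M T^-2]
Right side: [I^-1 L M T^-2]

The two sides have different dimensions, so the equation is NOT dimensionally consistent.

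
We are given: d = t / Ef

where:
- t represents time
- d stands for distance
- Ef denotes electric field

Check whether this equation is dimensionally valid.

No

t (time) has dimensions [T].
d (distance) has dimensions [L].
Ef (electric field) has dimensions [I^-1 L M T^-3].

Left side: [L]
Right side: [I L^-1 M^-1 T^4]

The two sides have different dimensions, so the equation is NOT dimensionally consistent.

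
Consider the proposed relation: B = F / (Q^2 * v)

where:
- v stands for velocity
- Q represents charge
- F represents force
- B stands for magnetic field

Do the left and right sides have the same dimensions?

No

v (velocity) has dimensions [L T^-1].
Q (charge) has dimensions [I T].
F (force) has dimensions [L M T^-2].
B (magnetic field) has dimensions [I^-1 M T^-2].

Left side: [I^-1 M T^-2]
Right side: [I^-2 M T^-3]

The two sides have different dimensions, so the equation is NOT dimensionally consistent.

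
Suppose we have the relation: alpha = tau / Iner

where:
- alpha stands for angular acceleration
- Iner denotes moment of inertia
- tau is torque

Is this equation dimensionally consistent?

Yes

alpha (angular acceleration) has dimensions [T^-2].
Iner (moment of inertia) has dimensions [L^2 M].
tau (torque) has dimensions [L^2 M T^-2].

Left side: [T^-2]
Right side: [T^-2]

Both sides have the same dimensions, so the equation is dimensionally consistent.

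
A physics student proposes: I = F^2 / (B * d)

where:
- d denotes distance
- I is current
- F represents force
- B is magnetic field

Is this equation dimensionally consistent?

No

d (distance) has dimensions [L].
I (current) has dimensions [I].
F (force) has dimensions [L M T^-2].
B (magnetic field) has dimensions [I^-1 M T^-2].

Left side: [I]
Right side: [I L M T^-2]

The two sides have different dimensions, so the equation is NOT dimensionally consistent.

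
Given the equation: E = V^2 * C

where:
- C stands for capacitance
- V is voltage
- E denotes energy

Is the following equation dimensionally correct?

Yes

C (capacitance) has dimensions [I^2 L^-2 M^-1 T^4].
V (voltage) has dimensions [I^-1 L^2 M T^-3].
E (energy) has dimensions [L^2 M T^-2].

Left side: [L^2 M T^-2]
Right side: [L^2 M T^-2]

Both sides have the same dimensions, so the equation is dimensionally consistent.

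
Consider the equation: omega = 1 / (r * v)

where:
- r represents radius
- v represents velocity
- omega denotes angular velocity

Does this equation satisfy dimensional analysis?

No

r (radius) has dimensions [L].
v (velocity) has dimensions [L T^-1].
omega (angular velocity) has dimensions [T^-1].

Left side: [T^-1]
Right side: [L^-2 T]

The two sides have different dimensions, so the equation is NOT dimensionally consistent.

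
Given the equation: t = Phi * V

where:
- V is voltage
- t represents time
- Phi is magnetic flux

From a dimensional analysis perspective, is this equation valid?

No

V (voltage) has dimensions [I^-1 L^2 M T^-3].
t (time) has dimensions [T].
Phi (magnetic flux) has dimensions [I^-1 L^2 M T^-2].

Left side: [T]
Right side: [I^-2 L^4 M^2 T^-5]

The two sides have different dimensions, so the equation is NOT dimensionally consistent.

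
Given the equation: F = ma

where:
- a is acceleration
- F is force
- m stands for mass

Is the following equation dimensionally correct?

Yes

a (acceleration) has dimensions [L T^-2].
F (force) has dimensions [L M T^-2].
m (mass) has dimensions [M].

Left side: [L M T^-2]
Right side: [L M T^-2]

Both sides have the same dimensions, so the equation is dimensionally consistent.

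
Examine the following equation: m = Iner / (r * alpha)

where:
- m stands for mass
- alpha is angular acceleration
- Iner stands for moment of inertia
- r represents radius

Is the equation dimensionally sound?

No

m (mass) has dimensions [M].
alpha (angular acceleration) has dimensions [T^-2].
Iner (moment of inertia) has dimensions [L^2 M].
r (radius) has dimensions [L].

Left side: [M]
Right side: [L M T^2]

The two sides have different dimensions, so the equation is NOT dimensionally consistent.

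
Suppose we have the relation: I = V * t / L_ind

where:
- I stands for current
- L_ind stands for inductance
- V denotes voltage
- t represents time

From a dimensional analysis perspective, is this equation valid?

Yes

I (current) has dimensions [I].
L_ind (inductance) has dimensions [I^-2 L^2 M T^-2].
V (voltage) has dimensions [I^-1 L^2 M T^-3].
t (time) has dimensions [T].

Left side: [I]
Right side: [I]

Both sides have the same dimensions, so the equation is dimensionally consistent.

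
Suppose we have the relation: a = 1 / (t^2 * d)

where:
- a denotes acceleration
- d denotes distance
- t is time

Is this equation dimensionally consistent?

No

a (acceleration) has dimensions [L T^-2].
d (distance) has dimensions [L].
t (time) has dimensions [T].

Left side: [L T^-2]
Right side: [L^-1 T^-2]

The two sides have different dimensions, so the equation is NOT dimensionally consistent.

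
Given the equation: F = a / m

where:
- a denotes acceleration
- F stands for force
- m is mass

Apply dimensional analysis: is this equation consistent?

No

a (acceleration) has dimensions [L T^-2].
F (force) has dimensions [L M T^-2].
m (mass) has dimensions [M].

Left side: [L M T^-2]
Right side: [L M^-1 T^-2]

The two sides have different dimensions, so the equation is NOT dimensionally consistent.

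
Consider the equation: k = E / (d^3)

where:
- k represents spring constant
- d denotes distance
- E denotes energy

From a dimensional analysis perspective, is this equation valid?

No

k (spring constant) has dimensions [M T^-2].
d (distance) has dimensions [L].
E (energy) has dimensions [L^2 M T^-2].

Left side: [M T^-2]
Right side: [L^-1 M T^-2]

The two sides have different dimensions, so the equation is NOT dimensionally consistent.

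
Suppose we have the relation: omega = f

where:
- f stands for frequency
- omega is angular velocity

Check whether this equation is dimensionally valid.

Yes

f (frequency) has dimensions [T^-1].
omega (angular velocity) has dimensions [T^-1].

Left side: [T^-1]
Right side: [T^-1]

Both sides have the same dimensions, so the equation is dimensionally consistent.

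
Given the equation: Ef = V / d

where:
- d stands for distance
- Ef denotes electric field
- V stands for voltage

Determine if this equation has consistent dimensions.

Yes

d (distance) has dimensions [L].
Ef (electric field) has dimensions [I^-1 L M T^-3].
V (voltage) has dimensions [I^-1 L^2 M T^-3].

Left side: [I^-1 L M T^-3]
Right side: [I^-1 L M T^-3]

Both sides have the same dimensions, so the equation is dimensionally consistent.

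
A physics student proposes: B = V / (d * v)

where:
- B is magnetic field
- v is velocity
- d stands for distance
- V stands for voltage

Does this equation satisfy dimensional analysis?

Yes

B (magnetic field) has dimensions [I^-1 M T^-2].
v (velocity) has dimensions [L T^-1].
d (distance) has dimensions [L].
V (voltage) has dimensions [I^-1 L^2 M T^-3].

Left side: [I^-1 M T^-2]
Right side: [I^-1 M T^-2]

Both sides have the same dimensions, so the equation is dimensionally consistent.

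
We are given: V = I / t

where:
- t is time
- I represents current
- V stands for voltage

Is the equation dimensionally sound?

No

t (time) has dimensions [T].
I (current) has dimensions [I].
V (voltage) has dimensions [I^-1 L^2 M T^-3].

Left side: [I^-1 L^2 M T^-3]
Right side: [I T^-1]

The two sides have different dimensions, so the equation is NOT dimensionally consistent.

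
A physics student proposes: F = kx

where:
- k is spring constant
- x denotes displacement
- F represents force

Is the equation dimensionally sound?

Yes

k (spring constant) has dimensions [M T^-2].
x (displacement) has dimensions [L].
F (force) has dimensions [L M T^-2].

Left side: [L M T^-2]
Right side: [L M T^-2]

Both sides have the same dimensions, so the equation is dimensionally consistent.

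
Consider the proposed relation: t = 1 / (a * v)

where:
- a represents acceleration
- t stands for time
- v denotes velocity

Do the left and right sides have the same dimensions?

No

a (acceleration) has dimensions [L T^-2].
t (time) has dimensions [T].
v (velocity) has dimensions [L T^-1].

Left side: [T]
Right side: [L^-2 T^3]

The two sides have different dimensions, so the equation is NOT dimensionally consistent.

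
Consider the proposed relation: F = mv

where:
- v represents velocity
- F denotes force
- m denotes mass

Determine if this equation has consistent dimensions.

No

v (velocity) has dimensions [L T^-1].
F (force) has dimensions [L M T^-2].
m (mass) has dimensions [M].

Left side: [L M T^-2]
Right side: [L M T^-1]

The two sides have different dimensions, so the equation is NOT dimensionally consistent.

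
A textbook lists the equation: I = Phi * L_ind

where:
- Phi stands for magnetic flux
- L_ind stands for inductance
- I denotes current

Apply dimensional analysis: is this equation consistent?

No

Phi (magnetic flux) has dimensions [I^-1 L^2 M T^-2].
L_ind (inductance) has dimensions [I^-2 L^2 M T^-2].
I (current) has dimensions [I].

Left side: [I]
Right side: [I^-3 L^4 M^2 T^-4]

The two sides have different dimensions, so the equation is NOT dimensionally consistent.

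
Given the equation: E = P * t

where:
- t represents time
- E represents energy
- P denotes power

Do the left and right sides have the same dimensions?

Yes

t (time) has dimensions [T].
E (energy) has dimensions [L^2 M T^-2].
P (power) has dimensions [L^2 M T^-3].

Left side: [L^2 M T^-2]
Right side: [L^2 M T^-2]

Both sides have the same dimensions, so the equation is dimensionally consistent.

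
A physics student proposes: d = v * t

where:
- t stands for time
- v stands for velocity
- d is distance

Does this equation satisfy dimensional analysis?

Yes

t (time) has dimensions [T].
v (velocity) has dimensions [L T^-1].
d (distance) has dimensions [L].

Left side: [L]
Right side: [L]

Both sides have the same dimensions, so the equation is dimensionally consistent.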